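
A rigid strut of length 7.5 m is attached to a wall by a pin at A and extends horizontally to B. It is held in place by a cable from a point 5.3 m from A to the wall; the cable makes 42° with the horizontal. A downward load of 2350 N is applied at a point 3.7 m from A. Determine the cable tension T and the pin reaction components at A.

T = 2452 N, A_x = 1822 N, A_y = 709.4 N

ΣM about A: T·sin42°·5.3 − 2350·3.7 = 0 → T = 8695/(5.3·0.669131) = 2451.79 ≈ 2452 N.
ΣF_x = 0: A_x − T·cos42° = 0 → A_x = 2451.79 × 0.743145 = 1822 N.
ΣF_y = 0: A_y + T·sin42° − 2350 = 0 → A_y = 2350 − 2451.79 × 0.669131 = 709.4 N.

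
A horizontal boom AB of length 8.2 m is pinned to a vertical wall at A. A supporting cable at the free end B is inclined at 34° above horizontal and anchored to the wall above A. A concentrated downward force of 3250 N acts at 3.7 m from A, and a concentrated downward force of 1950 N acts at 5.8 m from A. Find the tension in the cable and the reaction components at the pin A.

ΣM about A: T·sin34°·8.2 − 3250·3.7 − 1950·5.8 = 0 → T = 23335/(8.2·0.559193) = 5089 N.
ΣF_x = 0: A_x − T·cos34° = 0 → A_x = 5089 × 0.829038 = 4219 N.
ΣF_y = 0: A_y + T·sin34° − 3250 − 1950 = 0 → A_y = 5200 − 5089 × 0.559193 = 2354 N.

T = 5089 N, A_x = 4219 N, A_y = 2354 N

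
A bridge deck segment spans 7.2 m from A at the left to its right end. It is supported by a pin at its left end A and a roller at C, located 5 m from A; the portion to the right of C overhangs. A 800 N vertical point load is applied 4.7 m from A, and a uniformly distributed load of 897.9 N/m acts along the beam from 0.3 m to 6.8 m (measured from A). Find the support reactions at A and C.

Resultant of the distributed load: 897.9 × 6.5 = 5836.35 N at 3.55 m from A.
Taking moments about A: C_y·5 − 800·4.7 − (897.9·6.5)·3.55 = 0 → C_y = 24479.0425/5 = 4895.81 ≈ 4896 N.
ΣF_y = 0: A_y + 4895.81 − 800 − 897.9·6.5 = 0 → A_y = 1741 N.
ΣF_x = 0: no horizontal applied forces, so A_x = 0.

A_x = 0, A_y = 1741 N, C_y = 4896 N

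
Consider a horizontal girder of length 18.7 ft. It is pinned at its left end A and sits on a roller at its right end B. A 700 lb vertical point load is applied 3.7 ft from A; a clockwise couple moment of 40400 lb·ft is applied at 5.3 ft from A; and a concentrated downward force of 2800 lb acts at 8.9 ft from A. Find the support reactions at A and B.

Moments about A: B_y·18.7 − 700·3.7 − 40400 − 2800·8.9 = 0 → B_y = 67910/18.7 = 3631.55 ≈ 3632 lb.
ΣF_y = 0: A_y + 3631.55 − 700 − 2800 = 0 → A_y = -131.6 lb.
ΣF_x = 0: no horizontal applied forces, so A_x = 0.

A_x = 0, A_y = -131.6 lb, B_y = 3632 lb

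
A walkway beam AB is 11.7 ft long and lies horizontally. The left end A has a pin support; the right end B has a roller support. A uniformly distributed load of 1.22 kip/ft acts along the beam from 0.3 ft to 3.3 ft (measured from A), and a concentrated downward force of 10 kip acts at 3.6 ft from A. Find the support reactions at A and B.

A_x = 0, A_y = 10.02 kip, B_y = 3.640 kip

Resultant of the distributed load: 1.22 × 3 = 3.66 kip at 1.8 ft from A.
Moments about A: B_y·11.7 − (1.22·3)·1.8 − 10·3.6 = 0 → B_y = 42.588/11.7 = 3.640 kip.
ΣF_y = 0: A_y + 3.64 − 1.22·3 − 10 = 0 → A_y = 10.02 kip.
ΣF_x = 0: no horizontal applied forces, so A_x = 0.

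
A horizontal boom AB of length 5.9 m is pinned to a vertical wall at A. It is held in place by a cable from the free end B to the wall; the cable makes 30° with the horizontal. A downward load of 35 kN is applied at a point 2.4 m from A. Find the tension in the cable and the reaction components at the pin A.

ΣM about A: T·sin30°·5.9 − 35·2.4 = 0 → T = 84/(5.9·0.5) = 28.4746 ≈ 28.47 kN.
ΣF_x = 0: A_x − T·cos30° = 0 → A_x = 28.4746 × 0.866025 = 24.66 kN.
ΣF_y = 0: A_y + T·sin30° − 35 = 0 → A_y = 35 − 28.4746 × 0.5 = 20.76 kN.

T = 28.47 kN, A_x = 24.66 kN, A_y = 20.76 kN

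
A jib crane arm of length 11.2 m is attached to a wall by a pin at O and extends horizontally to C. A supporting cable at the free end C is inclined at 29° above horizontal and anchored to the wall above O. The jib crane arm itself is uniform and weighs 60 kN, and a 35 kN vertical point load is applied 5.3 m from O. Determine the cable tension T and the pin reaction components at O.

ΣM about O: T·sin29°·11.2 − 60·5.6 − 35·5.3 = 0 → T = 521.5/(11.2·0.48481) = 96.0428 ≈ 96.04 kN.
ΣF_x = 0: O_x − T·cos29° = 0 → O_x = 96.0428 × 0.87462 = 84.00 kN.
ΣF_y = 0: O_y + T·sin29° − 60 − 35 = 0 → O_y = 95 − 96.0428 × 0.48481 = 48.44 kN.

T = 96.04 kN, O_x = 84.00 kN, O_y = 48.44 kN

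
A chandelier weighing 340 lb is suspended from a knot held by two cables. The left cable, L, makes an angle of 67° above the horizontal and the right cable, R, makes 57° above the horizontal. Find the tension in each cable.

T_L = 223.4 lb, T_R = 160.2 lb

ΣF_x = 0: −T_L·cos67° + T_R·cos57° = 0 → T_R = 0.717413·T_L.
ΣF_y = 0: T_L·sin67° + T_R·sin57° = 340.
Substitute: T_L·(0.920505 + 0.717413·0.838671) = 340 → T_L = 223.364 ≈ 223.4 lb.
Then T_R = 0.717413 × 223.364 = 160.2 lb.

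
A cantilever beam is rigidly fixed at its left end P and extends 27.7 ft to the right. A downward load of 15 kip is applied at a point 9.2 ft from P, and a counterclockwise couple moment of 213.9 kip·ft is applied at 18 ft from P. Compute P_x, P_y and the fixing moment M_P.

ΣF_x = 0: P_x = 0.
ΣF_y = 0: P_y − 15 = 0 → P_y = 15.00 kip.
ΣM about P: M_P − 15·9.2 + 213.9 = 0 → M_P = -75.90 kip·ft.

P_x = 0, P_y = 15.00 kip, M_P = -75.90 kip·ft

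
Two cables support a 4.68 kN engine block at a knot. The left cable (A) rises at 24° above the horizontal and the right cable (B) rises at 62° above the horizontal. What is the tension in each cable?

ΣF_x = 0: −T_A·cos24° + T_B·cos62° = 0 → T_B = 1.9459·T_A.
ΣF_y = 0: T_A·sin24° + T_B·sin62° = 4.68.
Substitute: T_A·(0.406737 + 1.9459·0.882948) = 4.68 → T_A = 2.20249 ≈ 2.202 kN.
Then T_B = 1.9459 × 2.20249 = 4.286 kN.

T_A = 2.202 kN, T_B = 4.286 kN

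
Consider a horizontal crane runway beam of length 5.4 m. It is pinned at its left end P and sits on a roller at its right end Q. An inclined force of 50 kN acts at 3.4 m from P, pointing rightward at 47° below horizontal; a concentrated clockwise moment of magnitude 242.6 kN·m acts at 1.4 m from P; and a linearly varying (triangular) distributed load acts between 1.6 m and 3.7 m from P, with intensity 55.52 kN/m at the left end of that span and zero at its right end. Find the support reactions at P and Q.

Resultant of the triangular load: ½ × 55.52 × 2.1 = 58.296 kN, acting at 2.3 m from P (one-third of the span from the peak).
ΣM about P: Q_y·5.4 − 50·sin47°·3.4 − 242.6 − (½·55.52·2.1)·2.3 = 0 → Q_y = 501.011/5.4 = 92.7798 ≈ 92.78 kN.
ΣF_y = 0: P_y + 92.7798 − 50·sin47° − ½·55.52·2.1 = 0 → P_y = 2.084 kN.
ΣF_x = 0: P_x + 50·cos47° = 0 → P_x = -34.10 kN.

P_x = -34.10 kN, P_y = 2.084 kN, Q_y = 92.78 kN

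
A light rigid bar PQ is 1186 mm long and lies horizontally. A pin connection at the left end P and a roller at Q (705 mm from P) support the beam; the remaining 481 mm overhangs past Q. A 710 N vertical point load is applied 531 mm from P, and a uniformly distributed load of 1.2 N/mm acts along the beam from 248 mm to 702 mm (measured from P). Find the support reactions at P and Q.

Resultant of the distributed load: 1.2 × 454 = 544.8 N at 475 mm from P.
Moments about P: Q_y·705 − 710·531 − (1.2·454)·475 = 0 → Q_y = 635790/705 = 901.83 ≈ 901.8 N.
ΣF_y = 0: P_y + 901.83 − 710 − 1.2·454 = 0 → P_y = 353.0 N.
ΣF_x = 0: no horizontal applied forces, so P_x = 0.

P_x = 0, P_y = 353.0 N, Q_y = 901.8 N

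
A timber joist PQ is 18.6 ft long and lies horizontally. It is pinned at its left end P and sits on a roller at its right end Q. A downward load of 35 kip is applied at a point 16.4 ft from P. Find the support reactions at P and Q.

P_x = 0, P_y = 4.140 kip, Q_y = 30.86 kip

Moments about P: Q_y·18.6 − 35·16.4 = 0 → Q_y = 574/18.6 = 30.8602 ≈ 30.86 kip.
ΣF_y = 0: P_y + 30.8602 − 35 = 0 → P_y = 4.140 kip.
ΣF_x = 0: no horizontal applied forces, so P_x = 0.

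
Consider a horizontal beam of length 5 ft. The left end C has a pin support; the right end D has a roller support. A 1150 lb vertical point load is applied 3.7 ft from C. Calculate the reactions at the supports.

C_x = 0, C_y = 299.0 lb, D_y = 851.0 lb

ΣM about C: D_y·5 − 1150·3.7 = 0 → D_y = 4255/5 = 851.0 lb.
ΣF_y = 0: C_y + 851 − 1150 = 0 → C_y = 299.0 lb.
ΣF_x = 0: no horizontal applied forces, so C_x = 0.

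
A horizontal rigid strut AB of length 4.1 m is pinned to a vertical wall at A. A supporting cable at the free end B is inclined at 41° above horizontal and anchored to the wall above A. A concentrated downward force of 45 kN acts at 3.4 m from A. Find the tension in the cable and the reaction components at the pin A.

ΣM about A: T·sin41°·4.1 − 45·3.4 = 0 → T = 153/(4.1·0.656059) = 56.8807 ≈ 56.88 kN.
ΣF_x = 0: A_x − T·cos41° = 0 → A_x = 56.8807 × 0.75471 = 42.93 kN.
ΣF_y = 0: A_y + T·sin41° − 45 = 0 → A_y = 45 − 56.8807 × 0.656059 = 7.683 kN.

T = 56.88 kN, A_x = 42.93 kN, A_y = 7.683 kN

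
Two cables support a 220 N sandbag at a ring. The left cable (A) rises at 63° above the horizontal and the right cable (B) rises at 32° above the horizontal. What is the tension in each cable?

ΣF_x = 0: −T_A·cos63° + T_B·cos32° = 0 → T_B = 0.535336·T_A.
ΣF_y = 0: T_A·sin63° + T_B·sin32° = 220.
Substitute: T_A·(0.891007 + 0.535336·0.529919) = 220 → T_A = 187.283 ≈ 187.3 N.
Then T_B = 0.535336 × 187.283 = 100.3 N.

T_A = 187.3 N, T_B = 100.3 N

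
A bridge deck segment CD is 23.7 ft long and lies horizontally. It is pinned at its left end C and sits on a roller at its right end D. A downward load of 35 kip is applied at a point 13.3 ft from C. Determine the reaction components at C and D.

Taking moments about C: D_y·23.7 − 35·13.3 = 0 → D_y = 465.5/23.7 = 19.6414 ≈ 19.64 kip.
ΣF_y = 0: C_y + 19.6414 − 35 = 0 → C_y = 15.36 kip.
ΣF_x = 0: no horizontal applied forces, so C_x = 0.

C_x = 0, C_y = 15.36 kip, D_y = 19.64 kip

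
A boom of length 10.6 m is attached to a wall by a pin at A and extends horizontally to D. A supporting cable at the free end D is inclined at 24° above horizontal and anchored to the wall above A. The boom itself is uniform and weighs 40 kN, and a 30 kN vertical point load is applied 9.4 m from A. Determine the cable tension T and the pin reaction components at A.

T = 114.6 kN, A_x = 104.7 kN, A_y = 23.40 kN

ΣM about A: T·sin24°·10.6 − 40·5.3 − 30·9.4 = 0 → T = 494/(10.6·0.406737) = 114.58 ≈ 114.6 kN.
ΣF_x = 0: A_x − T·cos24° = 0 → A_x = 114.58 × 0.913545 = 104.7 kN.
ΣF_y = 0: A_y + T·sin24° − 40 − 30 = 0 → A_y = 70 − 114.58 × 0.406737 = 23.40 kN.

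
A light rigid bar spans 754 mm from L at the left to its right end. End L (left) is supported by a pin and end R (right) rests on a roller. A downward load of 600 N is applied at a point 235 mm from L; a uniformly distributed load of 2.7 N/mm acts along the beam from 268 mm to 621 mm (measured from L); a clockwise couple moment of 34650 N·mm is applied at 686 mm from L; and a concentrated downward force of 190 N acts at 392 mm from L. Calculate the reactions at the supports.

L_x = 0, L_y = 849.5 N, R_y = 893.6 N

Resultant of the distributed load: 2.7 × 353 = 953.1 N at 444.5 mm from L.
ΣM about L: R_y·754 − 600·235 − (2.7·353)·444.5 − 34650 − 190·392 = 0 → R_y = 673782.95/754 = 893.611 ≈ 893.6 N.
ΣF_y = 0: L_y + 893.611 − 600 − 2.7·353 − 190 = 0 → L_y = 849.5 N.
ΣF_x = 0: no horizontal applied forces, so L_x = 0.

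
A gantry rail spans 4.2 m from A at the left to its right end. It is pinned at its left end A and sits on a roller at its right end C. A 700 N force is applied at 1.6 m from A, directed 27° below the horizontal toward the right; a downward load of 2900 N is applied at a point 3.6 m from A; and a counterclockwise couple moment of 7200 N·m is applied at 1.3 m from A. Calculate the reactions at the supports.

Moments about A: C_y·4.2 − 700·sin27°·1.6 − 2900·3.6 + 7200 = 0 → C_y = 3748.47/4.2 = 892.493 ≈ 892.5 N.
ΣF_y = 0: A_y + 892.493 − 700·sin27° − 2900 = 0 → A_y = 2325 N.
ΣF_x = 0: A_x + 700·cos27° = 0 → A_x = -623.7 N.

A_x = -623.7 N, A_y = 2325 N, C_y = 892.5 N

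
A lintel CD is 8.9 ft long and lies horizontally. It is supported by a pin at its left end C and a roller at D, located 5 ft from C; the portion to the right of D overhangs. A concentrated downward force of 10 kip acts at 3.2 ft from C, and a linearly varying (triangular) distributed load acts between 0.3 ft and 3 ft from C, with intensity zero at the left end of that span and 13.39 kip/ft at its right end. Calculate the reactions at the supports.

Resultant of the triangular load: ½ × 13.39 × 2.7 = 18.0765 kip, acting at 2.1 ft from C (one-third of the span from the peak).
Moments about C: D_y·5 − 10·3.2 − (½·13.39·2.7)·2.1 = 0 → D_y = 69.96065/5 = 13.9921 ≈ 13.99 kip.
ΣF_y = 0: C_y + 13.9921 − 10 − ½·13.39·2.7 = 0 → C_y = 14.08 kip.
ΣF_x = 0: no horizontal applied forces, so C_x = 0.

C_x = 0, C_y = 14.08 kip, D_y = 13.99 kip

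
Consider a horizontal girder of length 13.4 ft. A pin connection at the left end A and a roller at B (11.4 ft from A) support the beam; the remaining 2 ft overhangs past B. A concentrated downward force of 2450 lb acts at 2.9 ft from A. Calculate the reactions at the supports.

Moments about A: B_y·11.4 − 2450·2.9 = 0 → B_y = 7105/11.4 = 623.246 ≈ 623.2 lb.
ΣF_y = 0: A_y + 623.246 − 2450 = 0 → A_y = 1827 lb.
ΣF_x = 0: no horizontal applied forces, so A_x = 0.

A_x = 0, A_y = 1827 lb, B_y = 623.2 lb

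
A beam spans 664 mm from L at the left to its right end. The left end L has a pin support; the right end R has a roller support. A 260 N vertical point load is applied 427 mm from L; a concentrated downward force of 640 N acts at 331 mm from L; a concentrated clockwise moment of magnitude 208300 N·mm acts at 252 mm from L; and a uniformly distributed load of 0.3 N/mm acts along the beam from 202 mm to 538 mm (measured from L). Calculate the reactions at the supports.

L_x = 0, L_y = 144.7 N, R_y = 856.1 N

Resultant of the distributed load: 0.3 × 336 = 100.8 N at 370 mm from L.
Taking moments about L: R_y·664 − 260·427 − 640·331 − 208300 − (0.3·336)·370 = 0 → R_y = 568456/664 = 856.108 ≈ 856.1 N.
ΣF_y = 0: L_y + 856.108 − 260 − 640 − 0.3·336 = 0 → L_y = 144.7 N.
ΣF_x = 0: no horizontal applied forces, so L_x = 0.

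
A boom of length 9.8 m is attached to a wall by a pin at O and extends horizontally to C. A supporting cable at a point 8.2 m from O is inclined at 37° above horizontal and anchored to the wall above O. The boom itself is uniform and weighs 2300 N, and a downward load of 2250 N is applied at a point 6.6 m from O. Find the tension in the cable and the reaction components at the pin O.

ΣM about O: T·sin37°·8.2 − 2300·4.9 − 2250·6.6 = 0 → T = 26120/(8.2·0.601815) = 5292.93 ≈ 5293 N.
ΣF_x = 0: O_x − T·cos37° = 0 → O_x = 5292.93 × 0.798636 = 4227 N.
ΣF_y = 0: O_y + T·sin37° − 2300 − 2250 = 0 → O_y = 4550 − 5292.93 × 0.601815 = 1365 N.

T = 5293 N, O_x = 4227 N, O_y = 1365 N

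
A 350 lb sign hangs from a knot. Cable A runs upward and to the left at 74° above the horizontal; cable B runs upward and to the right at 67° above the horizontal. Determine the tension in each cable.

T_A = 217.3 lb, T_B = 153.3 lb

ΣF_x = 0: −T_A·cos74° + T_B·cos67° = 0 → T_B = 0.70544·T_A.
ΣF_y = 0: T_A·sin74° + T_B·sin67° = 350.
Substitute: T_A·(0.961262 + 0.70544·0.920505) = 350 → T_A = 217.307 ≈ 217.3 lb.
Then T_B = 0.70544 × 217.307 = 153.3 lb.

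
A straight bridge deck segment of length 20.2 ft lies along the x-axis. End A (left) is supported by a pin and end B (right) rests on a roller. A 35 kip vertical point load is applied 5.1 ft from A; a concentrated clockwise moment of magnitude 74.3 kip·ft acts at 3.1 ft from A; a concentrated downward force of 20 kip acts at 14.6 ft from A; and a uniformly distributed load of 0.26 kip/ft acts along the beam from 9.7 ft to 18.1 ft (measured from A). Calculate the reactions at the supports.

Resultant of the distributed load: 0.26 × 8.4 = 2.184 kip at 13.9 ft from A.
ΣM about A: B_y·20.2 − 35·5.1 − 74.3 − 20·14.6 − (0.26·8.4)·13.9 = 0 → B_y = 575.1576/20.2 = 28.4731 ≈ 28.47 kip.
ΣF_y = 0: A_y + 28.4731 − 35 − 20 − 0.26·8.4 = 0 → A_y = 28.71 kip.
ΣF_x = 0: no horizontal applied forces, so A_x = 0.

A_x = 0, A_y = 28.71 kip, B_y = 28.47 kip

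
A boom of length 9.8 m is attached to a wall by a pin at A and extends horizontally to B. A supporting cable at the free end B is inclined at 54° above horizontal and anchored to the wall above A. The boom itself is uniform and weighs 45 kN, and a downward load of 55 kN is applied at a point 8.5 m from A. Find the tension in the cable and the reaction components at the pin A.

T = 86.78 kN, A_x = 51.01 kN, A_y = 29.80 kN

ΣM about A: T·sin54°·9.8 − 45·4.9 − 55·8.5 = 0 → T = 688/(9.8·0.809017) = 86.777 ≈ 86.78 kN.
ΣF_x = 0: A_x − T·cos54° = 0 → A_x = 86.777 × 0.587785 = 51.01 kN.
ΣF_y = 0: A_y + T·sin54° − 45 − 55 = 0 → A_y = 100 − 86.777 × 0.809017 = 29.80 kN.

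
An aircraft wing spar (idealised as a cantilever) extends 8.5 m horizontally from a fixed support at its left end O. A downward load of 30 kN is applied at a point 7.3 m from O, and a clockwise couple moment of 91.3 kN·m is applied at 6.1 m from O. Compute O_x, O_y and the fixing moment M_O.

ΣF_x = 0: O_x = 0.
ΣF_y = 0: O_y − 30 = 0 → O_y = 30.00 kN.
ΣM about O: M_O − 30·7.3 − 91.3 = 0 → M_O = 310.3 kN·m.

O_x = 0, O_y = 30.00 kN, M_O = 310.3 kN·m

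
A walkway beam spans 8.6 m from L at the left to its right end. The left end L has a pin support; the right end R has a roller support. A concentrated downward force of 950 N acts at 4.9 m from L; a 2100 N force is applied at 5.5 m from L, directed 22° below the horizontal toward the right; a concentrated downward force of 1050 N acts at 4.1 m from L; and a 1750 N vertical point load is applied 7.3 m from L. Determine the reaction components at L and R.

L_x = -1947 N, L_y = 1506 N, R_y = 3030 N

ΣM about L: R_y·8.6 − 950·4.9 − 2100·sin22°·5.5 − 1050·4.1 − 1750·7.3 = 0 → R_y = 26061.7/8.6 = 3030.43 ≈ 3030 N.
ΣF_y = 0: L_y + 3030.43 − 950 − 2100·sin22° − 1050 − 1750 = 0 → L_y = 1506 N.
ΣF_x = 0: L_x + 2100·cos22° = 0 → L_x = -1947 N.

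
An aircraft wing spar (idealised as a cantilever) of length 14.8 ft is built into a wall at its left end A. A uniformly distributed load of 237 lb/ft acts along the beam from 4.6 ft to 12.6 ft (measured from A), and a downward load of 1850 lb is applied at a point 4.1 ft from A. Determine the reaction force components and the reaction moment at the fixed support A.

Resultant of the distributed load: 237 × 8 = 1896 lb at 8.6 ft from A.
ΣF_x = 0: A_x = 0.
ΣF_y = 0: A_y − 237·8 − 1850 = 0 → A_y = 3746 lb.
ΣM about A: M_A − (237·8)·8.6 − 1850·4.1 = 0 → M_A = 23890 lb·ft.

A_x = 0, A_y = 3746 lb, M_A = 23890 lb·ft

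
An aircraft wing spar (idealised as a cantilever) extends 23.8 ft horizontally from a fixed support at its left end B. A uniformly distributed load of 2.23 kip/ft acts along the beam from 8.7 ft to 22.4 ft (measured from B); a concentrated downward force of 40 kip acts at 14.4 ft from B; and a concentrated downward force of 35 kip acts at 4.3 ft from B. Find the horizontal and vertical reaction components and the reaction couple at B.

B_x = 0, B_y = 105.6 kip, M_B = 1202 kip·ft

Resultant of the distributed load: 2.23 × 13.7 = 30.551 kip at 15.55 ft from B.
ΣF_x = 0: B_x = 0.
ΣF_y = 0: B_y − 2.23·13.7 − 40 − 35 = 0 → B_y = 105.6 kip.
ΣM about B: M_B − (2.23·13.7)·15.55 − 40·14.4 − 35·4.3 = 0 → M_B = 1202 kip·ft.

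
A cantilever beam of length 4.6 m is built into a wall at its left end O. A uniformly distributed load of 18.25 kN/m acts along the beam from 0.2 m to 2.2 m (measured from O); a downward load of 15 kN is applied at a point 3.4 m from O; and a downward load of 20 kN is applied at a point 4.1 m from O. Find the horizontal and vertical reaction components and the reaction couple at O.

Resultant of the distributed load: 18.25 × 2 = 36.5 kN at 1.2 m from O.
ΣF_x = 0: O_x = 0.
ΣF_y = 0: O_y − 18.25·2 − 15 − 20 = 0 → O_y = 71.50 kN.
ΣM about O: M_O − (18.25·2)·1.2 − 15·3.4 − 20·4.1 = 0 → M_O = 176.8 kN·m.

O_x = 0, O_y = 71.50 kN, M_O = 176.8 kN·m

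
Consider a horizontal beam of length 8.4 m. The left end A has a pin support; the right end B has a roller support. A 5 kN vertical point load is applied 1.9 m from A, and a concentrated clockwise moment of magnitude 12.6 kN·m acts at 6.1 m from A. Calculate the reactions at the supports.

ΣM about A: B_y·8.4 − 5·1.9 − 12.6 = 0 → B_y = 22.1/8.4 = 2.63095 ≈ 2.631 kN.
ΣF_y = 0: A_y + 2.63095 − 5 = 0 → A_y = 2.369 kN.
ΣF_x = 0: no horizontal applied forces, so A_x = 0.

A_x = 0, A_y = 2.369 kN, B_y = 2.631 kN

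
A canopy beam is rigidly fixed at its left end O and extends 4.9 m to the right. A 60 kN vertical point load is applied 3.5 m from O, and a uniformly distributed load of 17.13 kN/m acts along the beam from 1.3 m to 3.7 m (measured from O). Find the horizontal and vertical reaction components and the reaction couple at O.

Resultant of the distributed load: 17.13 × 2.4 = 41.112 kN at 2.5 m from O.
ΣF_x = 0: O_x = 0.
ΣF_y = 0: O_y − 60 − 17.13·2.4 = 0 → O_y = 101.1 kN.
ΣM about O: M_O − 60·3.5 − (17.13·2.4)·2.5 = 0 → M_O = 312.8 kN·m.

O_x = 0, O_y = 101.1 kN, M_O = 312.8 kN·m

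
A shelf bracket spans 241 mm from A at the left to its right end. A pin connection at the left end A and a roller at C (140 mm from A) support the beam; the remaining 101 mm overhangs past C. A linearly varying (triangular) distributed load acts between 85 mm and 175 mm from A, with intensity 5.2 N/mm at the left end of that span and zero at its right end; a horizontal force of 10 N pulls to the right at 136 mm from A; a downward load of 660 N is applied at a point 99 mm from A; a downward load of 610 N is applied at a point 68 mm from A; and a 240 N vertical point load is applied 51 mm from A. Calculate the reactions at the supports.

A_x = -10.00 N, A_y = 701.4 N, C_y = 1043 N

Resultant of the triangular load: ½ × 5.2 × 90 = 234 N, acting at 115 mm from A (one-third of the span from the peak).
ΣM about A: C_y·140 − (½·5.2·90)·115 − 660·99 − 610·68 − 240·51 = 0 → C_y = 145970/140 = 1042.64 ≈ 1043 N.
ΣF_y = 0: A_y + 1042.64 − ½·5.2·90 − 660 − 610 − 240 = 0 → A_y = 701.4 N.
ΣF_x = 0: A_x + 10 = 0 → A_x = -10.00 N.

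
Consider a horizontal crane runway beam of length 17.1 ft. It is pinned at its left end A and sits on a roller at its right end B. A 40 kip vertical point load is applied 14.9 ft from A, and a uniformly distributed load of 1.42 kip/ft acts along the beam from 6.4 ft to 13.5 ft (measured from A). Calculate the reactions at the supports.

Resultant of the distributed load: 1.42 × 7.1 = 10.082 kip at 9.95 ft from A.
Taking moments about A: B_y·17.1 − 40·14.9 − (1.42·7.1)·9.95 = 0 → B_y = 696.3159/17.1 = 40.7202 ≈ 40.72 kip.
ΣF_y = 0: A_y + 40.7202 − 40 − 1.42·7.1 = 0 → A_y = 9.362 kip.
ΣF_x = 0: no horizontal applied forces, so A_x = 0.

A_x = 0, A_y = 9.362 kip, B_y = 40.72 kip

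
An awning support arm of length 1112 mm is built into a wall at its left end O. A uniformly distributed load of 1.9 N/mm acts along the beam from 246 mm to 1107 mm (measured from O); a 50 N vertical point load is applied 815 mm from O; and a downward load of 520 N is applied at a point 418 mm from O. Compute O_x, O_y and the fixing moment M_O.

Resultant of the distributed load: 1.9 × 861 = 1635.9 N at 676.5 mm from O.
ΣF_x = 0: O_x = 0.
ΣF_y = 0: O_y − 1.9·861 − 50 − 520 = 0 → O_y = 2206 N.
ΣM about O: M_O − (1.9·861)·676.5 − 50·815 − 520·418 = 0 → M_O = 1365000 N·mm.

O_x = 0, O_y = 2206 N, M_O = 1365000 N·mm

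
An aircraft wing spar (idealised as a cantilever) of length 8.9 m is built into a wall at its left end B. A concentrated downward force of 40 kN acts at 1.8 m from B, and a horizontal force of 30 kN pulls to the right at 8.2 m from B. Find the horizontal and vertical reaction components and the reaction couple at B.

ΣF_x = 0: B_x + 30 = 0 → B_x = -30.00 kN.
ΣF_y = 0: B_y − 40 = 0 → B_y = 40.00 kN.
ΣM about B: M_B − 40·1.8 = 0 → M_B = 72.00 kN·m.

B_x = -30.00 kN, B_y = 40.00 kN, M_B = 72.00 kN·m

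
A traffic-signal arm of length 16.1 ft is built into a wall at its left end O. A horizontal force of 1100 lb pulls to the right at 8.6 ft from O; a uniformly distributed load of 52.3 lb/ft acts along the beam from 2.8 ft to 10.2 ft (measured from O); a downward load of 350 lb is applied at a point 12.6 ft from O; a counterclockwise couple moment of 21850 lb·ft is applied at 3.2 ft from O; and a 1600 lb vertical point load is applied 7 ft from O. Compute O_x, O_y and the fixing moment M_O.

O_x = -1100 lb, O_y = 2337 lb, M_O = -3724 lb·ft

Resultant of the distributed load: 52.3 × 7.4 = 387.02 lb at 6.5 ft from O.
ΣF_x = 0: O_x + 1100 = 0 → O_x = -1100 lb.
ΣF_y = 0: O_y − 52.3·7.4 − 350 − 1600 = 0 → O_y = 2337 lb.
ΣM about O: M_O − (52.3·7.4)·6.5 − 350·12.6 + 21850 − 1600·7 = 0 → M_O = -3724 lb·ft.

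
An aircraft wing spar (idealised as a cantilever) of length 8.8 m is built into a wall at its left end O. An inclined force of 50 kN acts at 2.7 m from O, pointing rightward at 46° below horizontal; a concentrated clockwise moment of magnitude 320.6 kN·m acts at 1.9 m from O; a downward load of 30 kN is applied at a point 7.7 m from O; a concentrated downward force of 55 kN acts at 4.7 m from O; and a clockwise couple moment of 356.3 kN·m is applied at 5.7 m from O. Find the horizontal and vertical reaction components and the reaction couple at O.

ΣF_x = 0: O_x + 50·cos46° = 0 → O_x = -34.73 kN.
ΣF_y = 0: O_y − 50·sin46° − 30 − 55 = 0 → O_y = 121.0 kN.
ΣM about O: M_O − 50·sin46°·2.7 − 320.6 − 30·7.7 − 55·4.7 − 356.3 = 0 → M_O = 1264 kN·m.

O_x = -34.73 kN, O_y = 121.0 kN, M_O = 1264 kN·m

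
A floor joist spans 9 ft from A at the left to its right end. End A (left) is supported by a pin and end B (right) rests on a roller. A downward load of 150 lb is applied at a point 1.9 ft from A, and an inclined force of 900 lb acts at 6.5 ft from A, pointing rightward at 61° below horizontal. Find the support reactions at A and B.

A_x = -436.3 lb, A_y = 337.0 lb, B_y = 600.2 lb

ΣM about A: B_y·9 − 150·1.9 − 900·sin61°·6.5 = 0 → B_y = 5401.53/9 = 600.17 ≈ 600.2 lb.
ΣF_y = 0: A_y + 600.17 − 150 − 900·sin61° = 0 → A_y = 337.0 lb.
ΣF_x = 0: A_x + 900·cos61° = 0 → A_x = -436.3 lb.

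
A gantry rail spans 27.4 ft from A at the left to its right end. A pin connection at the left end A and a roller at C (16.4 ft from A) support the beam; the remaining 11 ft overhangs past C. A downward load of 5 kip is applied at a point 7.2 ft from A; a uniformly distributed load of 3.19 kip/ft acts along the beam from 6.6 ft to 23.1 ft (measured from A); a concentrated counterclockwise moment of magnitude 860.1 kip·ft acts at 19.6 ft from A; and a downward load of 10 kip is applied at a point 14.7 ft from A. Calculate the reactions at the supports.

Resultant of the distributed load: 3.19 × 16.5 = 52.635 kip at 14.85 ft from A.
Moments about A: C_y·16.4 − 5·7.2 − (3.19·16.5)·14.85 + 860.1 − 10·14.7 = 0 → C_y = 104.52975/16.4 = 6.37377 ≈ 6.374 kip.
ΣF_y = 0: A_y + 6.37377 − 5 − 3.19·16.5 − 10 = 0 → A_y = 61.26 kip.
ΣF_x = 0: no horizontal applied forces, so A_x = 0.

A_x = 0, A_y = 61.26 kip, C_y = 6.374 kip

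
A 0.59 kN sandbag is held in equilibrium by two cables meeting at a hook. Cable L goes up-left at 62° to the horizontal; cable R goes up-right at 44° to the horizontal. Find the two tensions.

T_L = 0.4415 kN, T_R = 0.2882 kN

ΣF_x = 0: −T_L·cos62° + T_R·cos44° = 0 → T_R = 0.652642·T_L.
ΣF_y = 0: T_L·sin62° + T_R·sin44° = 0.59.
Substitute: T_L·(0.882948 + 0.652642·0.694658) = 0.59 → T_L = 0.441514 ≈ 0.4415 kN.
Then T_R = 0.652642 × 0.441514 = 0.2882 kN.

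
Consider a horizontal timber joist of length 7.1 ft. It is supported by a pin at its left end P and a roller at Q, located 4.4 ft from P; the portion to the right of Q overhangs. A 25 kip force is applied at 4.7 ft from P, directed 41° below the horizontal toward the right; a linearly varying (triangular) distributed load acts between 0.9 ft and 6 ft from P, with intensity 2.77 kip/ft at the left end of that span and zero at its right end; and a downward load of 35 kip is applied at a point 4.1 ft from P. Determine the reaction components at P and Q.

P_x = -18.87 kip, P_y = 4.158 kip, Q_y = 54.31 kip

Resultant of the triangular load: ½ × 2.77 × 5.1 = 7.0635 kip, acting at 2.6 ft from P (one-third of the span from the peak).
Taking moments about P: Q_y·4.4 − 25·sin41°·4.7 − (½·2.77·5.1)·2.6 − 35·4.1 = 0 → Q_y = 238.952/4.4 = 54.3073 ≈ 54.31 kip.
ΣF_y = 0: P_y + 54.3073 − 25·sin41° − ½·2.77·5.1 − 35 = 0 → P_y = 4.158 kip.
ΣF_x = 0: P_x + 25·cos41° = 0 → P_x = -18.87 kip.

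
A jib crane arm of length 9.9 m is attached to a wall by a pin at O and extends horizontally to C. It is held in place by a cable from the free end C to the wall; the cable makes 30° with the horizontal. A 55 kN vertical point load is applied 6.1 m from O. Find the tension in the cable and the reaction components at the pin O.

ΣM about O: T·sin30°·9.9 − 55·6.1 = 0 → T = 335.5/(9.9·0.5) = 67.7778 ≈ 67.78 kN.
ΣF_x = 0: O_x − T·cos30° = 0 → O_x = 67.7778 × 0.866025 = 58.70 kN.
ΣF_y = 0: O_y + T·sin30° − 55 = 0 → O_y = 55 − 67.7778 × 0.5 = 21.11 kN.

T = 67.78 kN, O_x = 58.70 kN, O_y = 21.11 kN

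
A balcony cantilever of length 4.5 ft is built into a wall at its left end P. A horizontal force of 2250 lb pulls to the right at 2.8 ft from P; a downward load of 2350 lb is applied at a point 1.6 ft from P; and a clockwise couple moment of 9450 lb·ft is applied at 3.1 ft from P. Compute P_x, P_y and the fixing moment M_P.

P_x = -2250 lb, P_y = 2350 lb, M_P = 13210 lb·ft

ΣF_x = 0: P_x + 2250 = 0 → P_x = -2250 lb.
ΣF_y = 0: P_y − 2350 = 0 → P_y = 2350 lb.
ΣM about P: M_P − 2350·1.6 − 9450 = 0 → M_P = 13210 lb·ft.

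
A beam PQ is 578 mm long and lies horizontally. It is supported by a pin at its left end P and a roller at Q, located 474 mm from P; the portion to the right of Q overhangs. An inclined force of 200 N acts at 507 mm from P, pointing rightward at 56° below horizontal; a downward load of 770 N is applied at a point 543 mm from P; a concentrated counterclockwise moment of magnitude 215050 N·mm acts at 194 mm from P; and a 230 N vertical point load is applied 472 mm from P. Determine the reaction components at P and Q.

P_x = -111.8 N, P_y = 331.0 N, Q_y = 834.8 N

ΣM about P: Q_y·474 − 200·sin56°·507 − 770·543 + 215050 − 230·472 = 0 → Q_y = 395684/474 = 834.776 ≈ 834.8 N.
ΣF_y = 0: P_y + 834.776 − 200·sin56° − 770 − 230 = 0 → P_y = 331.0 N.
ΣF_x = 0: P_x + 200·cos56° = 0 → P_x = -111.8 N.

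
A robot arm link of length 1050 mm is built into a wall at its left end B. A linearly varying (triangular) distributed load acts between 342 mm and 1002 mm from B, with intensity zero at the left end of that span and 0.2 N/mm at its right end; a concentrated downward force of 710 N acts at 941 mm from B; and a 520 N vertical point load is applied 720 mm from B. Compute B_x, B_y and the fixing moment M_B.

B_x = 0, B_y = 1296 N, M_B = 1094000 N·mm

Resultant of the triangular load: ½ × 0.2 × 660 = 66 N, acting at 782 mm from B (one-third of the span from the peak).
ΣF_x = 0: B_x = 0.
ΣF_y = 0: B_y − ½·0.2·660 − 710 − 520 = 0 → B_y = 1296 N.
ΣM about B: M_B − (½·0.2·660)·782 − 710·941 − 520·720 = 0 → M_B = 1094000 N·mm.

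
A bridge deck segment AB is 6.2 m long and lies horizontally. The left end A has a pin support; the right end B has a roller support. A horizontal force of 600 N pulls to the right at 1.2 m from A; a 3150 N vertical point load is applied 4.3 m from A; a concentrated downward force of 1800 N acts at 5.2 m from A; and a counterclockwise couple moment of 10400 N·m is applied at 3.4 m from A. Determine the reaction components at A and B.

Taking moments about A: B_y·6.2 − 3150·4.3 − 1800·5.2 + 10400 = 0 → B_y = 12505/6.2 = 2016.94 ≈ 2017 N.
ΣF_y = 0: A_y + 2016.94 − 3150 − 1800 = 0 → A_y = 2933 N.
ΣF_x = 0: A_x + 600 = 0 → A_x = -600.0 N.

A_x = -600.0 N, A_y = 2933 N, B_y = 2017 N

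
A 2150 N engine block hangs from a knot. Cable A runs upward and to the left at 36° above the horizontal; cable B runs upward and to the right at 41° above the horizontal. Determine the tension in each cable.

T_A = 1665 N, T_B = 1785 N

ΣF_x = 0: −T_A·cos36° + T_B·cos41° = 0 → T_B = 1.07196·T_A.
ΣF_y = 0: T_A·sin36° + T_B·sin41° = 2150.
Substitute: T_A·(0.587785 + 1.07196·0.656059) = 2150 → T_A = 1665.31 ≈ 1665 N.
Then T_B = 1.07196 × 1665.31 = 1785 N.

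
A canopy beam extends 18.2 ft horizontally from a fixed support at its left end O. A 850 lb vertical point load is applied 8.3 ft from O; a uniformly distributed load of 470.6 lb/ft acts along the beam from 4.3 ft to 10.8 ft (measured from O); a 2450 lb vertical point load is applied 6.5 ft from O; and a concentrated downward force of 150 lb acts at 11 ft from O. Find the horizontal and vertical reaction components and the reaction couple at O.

O_x = 0, O_y = 6509 lb, M_O = 47720 lb·ft

Resultant of the distributed load: 470.6 × 6.5 = 3058.9 lb at 7.55 ft from O.
ΣF_x = 0: O_x = 0.
ΣF_y = 0: O_y − 850 − 470.6·6.5 − 2450 − 150 = 0 → O_y = 6509 lb.
ΣM about O: M_O − 850·8.3 − (470.6·6.5)·7.55 − 2450·6.5 − 150·11 = 0 → M_O = 47720 lb·ft.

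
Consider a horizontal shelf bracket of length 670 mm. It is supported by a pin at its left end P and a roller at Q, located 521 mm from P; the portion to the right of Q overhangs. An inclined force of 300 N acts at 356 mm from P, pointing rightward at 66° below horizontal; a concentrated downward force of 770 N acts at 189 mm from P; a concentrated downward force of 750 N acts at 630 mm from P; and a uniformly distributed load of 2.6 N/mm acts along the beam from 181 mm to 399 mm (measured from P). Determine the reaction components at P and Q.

Resultant of the distributed load: 2.6 × 218 = 566.8 N at 290 mm from P.
Moments about P: Q_y·521 − 300·sin66°·356 − 770·189 − 750·630 − (2.6·218)·290 = 0 → Q_y = 879969/521 = 1689 N.
ΣF_y = 0: P_y + 1689 − 300·sin66° − 770 − 750 − 2.6·218 = 0 → P_y = 671.9 N.
ΣF_x = 0: P_x + 300·cos66° = 0 → P_x = -122.0 N.

P_x = -122.0 N, P_y = 671.9 N, Q_y = 1689 N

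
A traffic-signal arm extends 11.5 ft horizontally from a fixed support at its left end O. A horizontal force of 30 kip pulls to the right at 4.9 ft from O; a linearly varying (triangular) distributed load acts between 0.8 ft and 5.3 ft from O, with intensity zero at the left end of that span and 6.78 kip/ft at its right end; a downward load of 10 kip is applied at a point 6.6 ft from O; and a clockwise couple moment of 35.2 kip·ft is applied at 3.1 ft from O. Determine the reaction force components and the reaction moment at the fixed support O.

Resultant of the triangular load: ½ × 6.78 × 4.5 = 15.255 kip, acting at 3.8 ft from O (one-third of the span from the peak).
ΣF_x = 0: O_x + 30 = 0 → O_x = -30.00 kip.
ΣF_y = 0: O_y − ½·6.78·4.5 − 10 = 0 → O_y = 25.26 kip.
ΣM about O: M_O − (½·6.78·4.5)·3.8 − 10·6.6 − 35.2 = 0 → M_O = 159.2 kip·ft.

O_x = -30.00 kip, O_y = 25.26 kip, M_O = 159.2 kip·ft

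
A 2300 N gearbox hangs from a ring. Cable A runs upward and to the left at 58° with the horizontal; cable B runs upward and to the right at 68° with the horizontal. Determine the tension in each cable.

T_A = 1065 N, T_B = 1507 N

ΣF_x = 0: −T_A·cos58° + T_B·cos68° = 0 → T_B = 1.4146·T_A.
ΣF_y = 0: T_A·sin58° + T_B·sin68° = 2300.
Substitute: T_A·(0.848048 + 1.4146·0.927184) = 2300 → T_A = 1064.99 ≈ 1065 N.
Then T_B = 1.4146 × 1064.99 = 1507 N.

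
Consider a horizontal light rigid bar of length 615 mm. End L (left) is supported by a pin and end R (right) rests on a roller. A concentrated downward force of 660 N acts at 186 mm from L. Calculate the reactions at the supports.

L_x = 0, L_y = 460.4 N, R_y = 199.6 N

Taking moments about L: R_y·615 − 660·186 = 0 → R_y = 122760/615 = 199.61 ≈ 199.6 N.
ΣF_y = 0: L_y + 199.61 − 660 = 0 → L_y = 460.4 N.
ΣF_x = 0: no horizontal applied forces, so L_x = 0.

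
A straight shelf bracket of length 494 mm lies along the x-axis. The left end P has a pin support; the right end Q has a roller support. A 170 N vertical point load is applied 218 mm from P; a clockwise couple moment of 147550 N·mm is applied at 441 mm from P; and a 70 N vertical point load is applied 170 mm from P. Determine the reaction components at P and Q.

P_x = 0, P_y = -157.8 N, Q_y = 397.8 N

Moments about P: Q_y·494 − 170·218 − 147550 − 70·170 = 0 → Q_y = 196510/494 = 397.794 ≈ 397.8 N.
ΣF_y = 0: P_y + 397.794 − 170 − 70 = 0 → P_y = -157.8 N.
ΣF_x = 0: no horizontal applied forces, so P_x = 0.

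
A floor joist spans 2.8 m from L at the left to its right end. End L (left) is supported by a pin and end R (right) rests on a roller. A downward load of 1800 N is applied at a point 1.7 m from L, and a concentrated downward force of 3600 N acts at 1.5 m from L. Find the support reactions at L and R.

ΣM about L: R_y·2.8 − 1800·1.7 − 3600·1.5 = 0 → R_y = 8460/2.8 = 3021.43 ≈ 3021 N.
ΣF_y = 0: L_y + 3021.43 − 1800 − 3600 = 0 → L_y = 2379 N.
ΣF_x = 0: no horizontal applied forces, so L_x = 0.

L_x = 0, L_y = 2379 N, R_y = 3021 N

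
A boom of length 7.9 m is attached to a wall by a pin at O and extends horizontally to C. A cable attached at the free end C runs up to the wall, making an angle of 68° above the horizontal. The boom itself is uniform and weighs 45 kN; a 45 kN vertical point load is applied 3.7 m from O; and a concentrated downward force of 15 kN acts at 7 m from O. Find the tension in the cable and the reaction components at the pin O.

ΣM about O: T·sin68°·7.9 − 45·3.95 − 45·3.7 − 15·7 = 0 → T = 449.25/(7.9·0.927184) = 61.3331 ≈ 61.33 kN.
ΣF_x = 0: O_x − T·cos68° = 0 → O_x = 61.3331 × 0.374607 = 22.98 kN.
ΣF_y = 0: O_y + T·sin68° − 45 − 45 − 15 = 0 → O_y = 105 − 61.3331 × 0.927184 = 48.13 kN.

T = 61.33 kN, O_x = 22.98 kN, O_y = 48.13 kN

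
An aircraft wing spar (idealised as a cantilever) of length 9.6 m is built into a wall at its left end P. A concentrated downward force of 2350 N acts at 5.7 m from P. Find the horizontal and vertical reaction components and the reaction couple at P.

P_x = 0, P_y = 2350 N, M_P = 13400 N·m

ΣF_x = 0: P_x = 0.
ΣF_y = 0: P_y − 2350 = 0 → P_y = 2350 N.
ΣM about P: M_P − 2350·5.7 = 0 → M_P = 13400 N·m.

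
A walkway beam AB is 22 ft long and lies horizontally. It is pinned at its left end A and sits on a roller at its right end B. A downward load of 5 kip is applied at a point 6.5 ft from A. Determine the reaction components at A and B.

Taking moments about A: B_y·22 − 5·6.5 = 0 → B_y = 32.5/22 = 1.47727 ≈ 1.477 kip.
ΣF_y = 0: A_y + 1.47727 − 5 = 0 → A_y = 3.523 kip.
ΣF_x = 0: no horizontal applied forces, so A_x = 0.

A_x = 0, A_y = 3.523 kip, B_y = 1.477 kip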